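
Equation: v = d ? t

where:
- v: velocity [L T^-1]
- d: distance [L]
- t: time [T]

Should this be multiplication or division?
division (÷): v = d ÷ t

v [L T^-1]; d [L]; t [T].
d × t → [L T] ✗
d ÷ t → [L T^-1] ✓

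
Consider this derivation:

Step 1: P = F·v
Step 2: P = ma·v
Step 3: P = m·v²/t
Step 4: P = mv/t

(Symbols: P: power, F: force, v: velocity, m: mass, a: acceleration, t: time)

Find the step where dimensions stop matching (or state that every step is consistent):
Step 4

Step 1: P = F·v → LHS [L^2 M T^-3], RHS [L^2 M T^-3] ✓
Step 2: P = ma·v → LHS [L^2 M T^-3], RHS [L^2 M T^-3] ✓
Step 3: P = m·v²/t → LHS [L^2 M T^-3], RHS [L^2 M T^-3] ✓
Step 4: P = mv/t → LHS [L^2 M T^-3], RHS [L M T^-2] ✗

The first dimensional inconsistency appears in step 4: P = mv/t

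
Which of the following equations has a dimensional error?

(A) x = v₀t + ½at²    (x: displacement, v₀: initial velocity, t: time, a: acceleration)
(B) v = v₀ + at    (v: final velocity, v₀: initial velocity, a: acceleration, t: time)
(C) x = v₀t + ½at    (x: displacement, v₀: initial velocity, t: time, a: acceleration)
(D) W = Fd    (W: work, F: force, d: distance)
(C) x = v₀t + ½at

The equation (C) x = v₀t + ½at is dimensionally incorrect.

LHS (x): [L]
RHS terms:
  - v₀t: [L] ✓
  - ½at: [L T^-1] ✗ (does not match LHS)

The dimensions do not match. The other three equations balance.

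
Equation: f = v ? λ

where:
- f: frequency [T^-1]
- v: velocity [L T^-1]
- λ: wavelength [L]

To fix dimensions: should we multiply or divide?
division (÷): f = v ÷ λ

f [T^-1]; v [L T^-1]; λ [L].
v × λ → [L^2 T^-1] ✗
v ÷ λ → [T^-1] ✓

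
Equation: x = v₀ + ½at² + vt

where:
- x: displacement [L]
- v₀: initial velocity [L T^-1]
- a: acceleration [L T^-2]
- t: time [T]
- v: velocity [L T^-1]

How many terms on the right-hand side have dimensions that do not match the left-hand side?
1

LHS x: [L]
- v₀: [L T^-1] ✗
- ½at²: [L] ✓
- vt: [L] ✓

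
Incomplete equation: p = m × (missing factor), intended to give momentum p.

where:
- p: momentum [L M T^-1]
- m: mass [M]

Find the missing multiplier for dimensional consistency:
v (velocity), dimensions [L T^-1]

p has dimensions [L M T^-1] and m has dimensions [M].
The missing factor must have dimensions [L M T^-1] / [M] = [L T^-1], i.e. velocity (v).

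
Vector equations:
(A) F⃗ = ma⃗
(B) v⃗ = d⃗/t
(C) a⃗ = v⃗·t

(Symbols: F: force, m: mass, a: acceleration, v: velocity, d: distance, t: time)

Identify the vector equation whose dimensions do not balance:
(C) a⃗ = v⃗·t

(A) F⃗ = ma⃗: LHS [L M T^-2], RHS [L M T^-2] ✓ — Force and acceleration are vectors, mass is a scalar
(B) v⃗ = d⃗/t: LHS [L T^-1], RHS [L T^-1] ✓ — displacement (vector) divided by time (scalar)
(C) a⃗ = v⃗·t: LHS [L T^-2], RHS [L] ✗ — acceleration is velocity per time; should be v⃗/t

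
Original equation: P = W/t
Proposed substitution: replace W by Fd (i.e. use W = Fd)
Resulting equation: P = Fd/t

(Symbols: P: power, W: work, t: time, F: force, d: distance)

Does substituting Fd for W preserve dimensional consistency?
Yes

[W] = [L^2 M T^-2] and [Fd] = [L^2 M T^-2]. These match, so the substitution replaces a quantity by one of the same dimensions and the result P = Fd/t has LHS [L^2 M T^-3] vs RHS [L^2 M T^-3] — still consistent.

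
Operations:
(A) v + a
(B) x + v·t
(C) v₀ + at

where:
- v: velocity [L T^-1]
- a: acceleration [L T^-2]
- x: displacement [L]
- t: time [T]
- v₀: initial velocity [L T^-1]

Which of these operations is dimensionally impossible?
(A) v + a

(A) v + a: v [L T^-1] and a [L T^-2] — different dimensions cannot be added/subtracted ✗
(B) x + v·t: x [L] and v·t [L] — same dimensions ✓
(C) v₀ + at: v₀ [L T^-1] and at [L T^-1] — same dimensions ✓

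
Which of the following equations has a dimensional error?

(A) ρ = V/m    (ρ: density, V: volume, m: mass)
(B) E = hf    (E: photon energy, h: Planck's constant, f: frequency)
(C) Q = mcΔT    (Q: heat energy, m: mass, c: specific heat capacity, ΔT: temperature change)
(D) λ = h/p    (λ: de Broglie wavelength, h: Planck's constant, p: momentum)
(A) ρ = V/m

The equation (A) ρ = V/m is dimensionally incorrect.

LHS (ρ): [L^-3 M]
RHS (V/m): [L^3 M^-1] ✗

The dimensions do not match. The other three equations balance.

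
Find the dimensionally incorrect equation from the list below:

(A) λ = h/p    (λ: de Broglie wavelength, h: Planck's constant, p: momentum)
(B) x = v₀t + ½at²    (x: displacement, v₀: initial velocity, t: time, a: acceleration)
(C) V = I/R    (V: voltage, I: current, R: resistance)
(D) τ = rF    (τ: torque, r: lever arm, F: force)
(C) V = I/R

The equation (C) V = I/R is dimensionally incorrect.

LHS (V): [I^-1 L^2 M T^-3]
RHS (I/R): [I^3 L^-2 M^-1 T^3] ✗

The dimensions do not match. The other three equations balance.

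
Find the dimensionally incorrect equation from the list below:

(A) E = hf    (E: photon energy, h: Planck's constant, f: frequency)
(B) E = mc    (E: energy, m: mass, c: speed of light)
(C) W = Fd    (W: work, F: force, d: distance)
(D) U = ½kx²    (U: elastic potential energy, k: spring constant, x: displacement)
(B) E = mc

The equation (B) E = mc is dimensionally incorrect.

LHS (E): [L^2 M T^-2]
RHS (mc): [L M T^-1] ✗

The dimensions do not match. The other three equations balance.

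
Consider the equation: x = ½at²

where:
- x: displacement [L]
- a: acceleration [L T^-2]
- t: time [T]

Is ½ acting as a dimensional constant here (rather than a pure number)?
No

x has dimensions [L] and at² already has dimensions [L], so the equation balances without ½ contributing any dimensions. ½ is a pure (dimensionless) number; changing or removing it would not affect dimensional consistency.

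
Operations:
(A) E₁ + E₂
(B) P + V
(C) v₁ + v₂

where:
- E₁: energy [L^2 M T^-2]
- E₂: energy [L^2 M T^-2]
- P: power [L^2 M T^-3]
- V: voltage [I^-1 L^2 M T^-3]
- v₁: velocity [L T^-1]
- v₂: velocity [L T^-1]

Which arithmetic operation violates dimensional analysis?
(B) P + V

(A) E₁ + E₂: E₁ [L^2 M T^-2] and E₂ [L^2 M T^-2] — same dimensions ✓
(B) P + V: P [L^2 M T^-3] and V [I^-1 L^2 M T^-3] — different dimensions cannot be added/subtracted ✗
(C) v₁ + v₂: v₁ [L T^-1] and v₂ [L T^-1] — same dimensions ✓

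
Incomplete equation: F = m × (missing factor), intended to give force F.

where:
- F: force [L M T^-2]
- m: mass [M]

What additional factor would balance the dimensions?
a (acceleration), dimensions [L T^-2]

F has dimensions [L M T^-2] and m has dimensions [M].
The missing factor must have dimensions [L M T^-2] / [M] = [L T^-2], i.e. acceleration (a).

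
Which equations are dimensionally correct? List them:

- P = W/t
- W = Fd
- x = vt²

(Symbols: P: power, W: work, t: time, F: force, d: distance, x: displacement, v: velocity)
Dimensionally correct: P = W/t, W = Fd
Dimensionally incorrect: x = vt²
Ordered (correct first, then incorrect): P = W/t, W = Fd, x = vt²

- P = W/t: LHS [L^2 M T^-3], RHS [L^2 M T^-3] → correct ✓
- W = Fd: LHS [L^2 M T^-2], RHS [L^2 M T^-2] → correct ✓
- x = vt²: LHS [L], RHS [L T] → incorrect ✗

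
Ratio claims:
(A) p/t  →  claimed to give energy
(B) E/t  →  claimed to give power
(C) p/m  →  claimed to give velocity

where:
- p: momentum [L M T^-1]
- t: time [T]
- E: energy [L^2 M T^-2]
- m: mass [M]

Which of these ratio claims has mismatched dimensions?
(A) p/t does not give energy

(A) p/t: [L M T^-2] ≠ energy [L^2 M T^-2] ✗
(B) E/t: [L^2 M T^-3] = power [L^2 M T^-3] ✓
(C) p/m: [L T^-1] = velocity [L T^-1] ✓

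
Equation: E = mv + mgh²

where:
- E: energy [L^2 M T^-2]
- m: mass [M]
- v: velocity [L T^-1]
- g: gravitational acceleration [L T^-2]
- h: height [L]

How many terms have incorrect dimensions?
2

LHS E: [L^2 M T^-2]
- mv: [L M T^-1] ✗
- mgh²: [L^3 M T^-2] ✗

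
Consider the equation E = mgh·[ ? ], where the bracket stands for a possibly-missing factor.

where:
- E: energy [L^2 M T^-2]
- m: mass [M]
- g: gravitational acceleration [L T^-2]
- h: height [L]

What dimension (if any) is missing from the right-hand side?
Nothing is missing — the bracketed factor must be dimensionless.

E has dimensions [L^2 M T^-2] and mgh already has dimensions [L^2 M T^-2], so E = mgh is dimensionally complete.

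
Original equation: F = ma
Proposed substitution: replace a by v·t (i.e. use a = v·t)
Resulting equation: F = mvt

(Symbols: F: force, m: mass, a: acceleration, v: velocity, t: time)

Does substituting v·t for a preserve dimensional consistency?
No

[a] = [L T^-2] and [v·t] = [L]. These differ, so the substitution replaces a quantity by one of different dimensions and the result F = mvt has LHS [L M T^-2] vs RHS [L M] — inconsistent.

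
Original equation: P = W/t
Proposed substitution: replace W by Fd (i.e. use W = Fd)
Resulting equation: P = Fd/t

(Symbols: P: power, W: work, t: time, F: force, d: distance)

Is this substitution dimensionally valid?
Yes

[W] = [L^2 M T^-2] and [Fd] = [L^2 M T^-2]. These match, so the substitution replaces a quantity by one of the same dimensions and the result P = Fd/t has LHS [L^2 M T^-3] vs RHS [L^2 M T^-3] — still consistent.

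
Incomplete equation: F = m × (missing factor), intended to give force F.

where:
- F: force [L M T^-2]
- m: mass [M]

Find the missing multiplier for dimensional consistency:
a (acceleration), dimensions [L T^-2]

F has dimensions [L M T^-2] and m has dimensions [M].
The missing factor must have dimensions [L M T^-2] / [M] = [L T^-2], i.e. acceleration (a).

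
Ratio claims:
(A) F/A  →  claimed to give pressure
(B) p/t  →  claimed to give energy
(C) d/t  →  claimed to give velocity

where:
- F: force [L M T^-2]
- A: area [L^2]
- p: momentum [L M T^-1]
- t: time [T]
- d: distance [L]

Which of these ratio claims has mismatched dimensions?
(B) p/t does not give energy

(A) F/A: [L^-1 M T^-2] = pressure [L^-1 M T^-2] ✓
(B) p/t: [L M T^-2] ≠ energy [L^2 M T^-2] ✗
(C) d/t: [L T^-1] = velocity [L T^-1] ✓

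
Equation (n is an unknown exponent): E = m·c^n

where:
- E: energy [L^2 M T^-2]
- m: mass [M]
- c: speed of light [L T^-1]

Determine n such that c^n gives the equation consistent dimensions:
n = 2

E has dimensions [L^2 M T^-2]; c has dimensions [L T^-1].
The rest of the RHS has dimensions [M], so c^n must supply [L^2 T^-2].
With n = 2: m·c^2 has dimensions [L^2 M T^-2], matching the LHS ✓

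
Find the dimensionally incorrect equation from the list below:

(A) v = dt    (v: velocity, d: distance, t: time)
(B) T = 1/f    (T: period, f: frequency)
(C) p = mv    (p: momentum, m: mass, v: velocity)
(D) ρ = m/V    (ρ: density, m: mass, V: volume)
(A) v = dt

The equation (A) v = dt is dimensionally incorrect.

LHS (v): [L T^-1]
RHS (dt): [L T] ✗

The dimensions do not match. The other three equations balance.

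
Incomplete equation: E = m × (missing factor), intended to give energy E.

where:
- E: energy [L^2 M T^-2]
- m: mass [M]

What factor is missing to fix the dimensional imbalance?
v² (velocity squared), dimensions [L^2 T^-2]

E has dimensions [L^2 M T^-2] and m has dimensions [M].
The missing factor must have dimensions [L^2 M T^-2] / [M] = [L^2 T^-2], i.e. velocity squared (v²).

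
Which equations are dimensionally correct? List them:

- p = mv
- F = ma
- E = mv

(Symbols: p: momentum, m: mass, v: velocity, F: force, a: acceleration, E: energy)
Dimensionally correct: p = mv, F = ma
Dimensionally incorrect: E = mv
Ordered (correct first, then incorrect): p = mv, F = ma, E = mv

- p = mv: LHS [L M T^-1], RHS [L M T^-1] → correct ✓
- F = ma: LHS [L M T^-2], RHS [L M T^-2] → correct ✓
- E = mv: LHS [L^2 M T^-2], RHS [L M T^-1] → incorrect ✗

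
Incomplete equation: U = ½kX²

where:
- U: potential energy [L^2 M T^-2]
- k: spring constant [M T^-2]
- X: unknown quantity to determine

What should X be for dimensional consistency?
X = x (displacement), dimensions [L]

U has dimensions [L^2 M T^-2]; the rest of the RHS (½k) has dimensions [M T^-2].
So X² must have dimensions [L^2], i.e. X has dimensions [L] — X = x (displacement).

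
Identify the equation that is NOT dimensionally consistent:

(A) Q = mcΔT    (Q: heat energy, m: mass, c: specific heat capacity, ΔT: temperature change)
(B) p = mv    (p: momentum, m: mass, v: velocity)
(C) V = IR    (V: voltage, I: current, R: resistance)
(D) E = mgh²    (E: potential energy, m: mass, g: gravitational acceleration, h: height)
(D) E = mgh²

The equation (D) E = mgh² is dimensionally incorrect.

LHS (E): [L^2 M T^-2]
RHS (mgh²): [L^3 M T^-2] ✗

The dimensions do not match. The other three equations balance.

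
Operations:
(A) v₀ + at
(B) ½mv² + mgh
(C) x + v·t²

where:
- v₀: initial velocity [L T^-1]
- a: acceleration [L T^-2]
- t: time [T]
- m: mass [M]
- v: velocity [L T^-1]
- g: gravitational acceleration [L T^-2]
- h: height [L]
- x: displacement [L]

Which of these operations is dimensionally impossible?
(C) x + v·t²

(A) v₀ + at: v₀ [L T^-1] and at [L T^-1] — same dimensions ✓
(B) ½mv² + mgh: ½mv² [L^2 M T^-2] and mgh [L^2 M T^-2] — same dimensions ✓
(C) x + v·t²: x [L] and v·t² [L T] — different dimensions cannot be added/subtracted ✗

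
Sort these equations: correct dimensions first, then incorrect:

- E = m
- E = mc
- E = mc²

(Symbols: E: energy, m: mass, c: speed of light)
Dimensionally correct: E = mc²
Dimensionally incorrect: E = m, E = mc
Ordered (correct first, then incorrect): E = mc², E = m, E = mc

- E = m: LHS [L^2 M T^-2], RHS [M] → incorrect ✗
- E = mc: LHS [L^2 M T^-2], RHS [L M T^-1] → incorrect ✗
- E = mc²: LHS [L^2 M T^-2], RHS [L^2 M T^-2] → correct ✓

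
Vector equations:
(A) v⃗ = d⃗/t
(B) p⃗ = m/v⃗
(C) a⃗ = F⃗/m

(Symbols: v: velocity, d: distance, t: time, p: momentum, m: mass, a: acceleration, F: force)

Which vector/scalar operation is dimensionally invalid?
(B) p⃗ = m/v⃗

(A) v⃗ = d⃗/t: LHS [L T^-1], RHS [L T^-1] ✓ — displacement (vector) divided by time (scalar)
(B) p⃗ = m/v⃗: LHS [L M T^-1], RHS [L^-1 M T] ✗ — momentum is mass times velocity; should be mv⃗ (and division by a vector is undefined)
(C) a⃗ = F⃗/m: LHS [L T^-2], RHS [L T^-2] ✓ — force (vector) divided by mass (scalar)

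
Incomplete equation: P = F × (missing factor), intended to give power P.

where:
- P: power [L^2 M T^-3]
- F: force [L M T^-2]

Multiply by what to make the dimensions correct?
v (velocity), dimensions [L T^-1]

P has dimensions [L^2 M T^-3] and F has dimensions [L M T^-2].
The missing factor must have dimensions [L^2 M T^-3] / [L M T^-2] = [L T^-1], i.e. velocity (v).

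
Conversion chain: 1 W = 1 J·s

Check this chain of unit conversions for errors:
The chain is incorrect (it contains an error).

Incorrect: Watt is J/s, not J·s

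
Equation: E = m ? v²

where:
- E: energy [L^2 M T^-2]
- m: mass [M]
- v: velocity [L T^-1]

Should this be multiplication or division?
multiplication (×): E = m × v²

E [L^2 M T^-2]; m [M]; v² [L^2 T^-2].
m × v² → [L^2 M T^-2] ✓
m ÷ v² → [L^-2 M T^2] ✗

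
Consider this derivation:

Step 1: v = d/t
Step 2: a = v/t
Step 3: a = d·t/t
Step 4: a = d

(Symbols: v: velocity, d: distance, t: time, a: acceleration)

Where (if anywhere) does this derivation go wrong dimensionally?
Step 3

Step 1: v = d/t → LHS [L T^-1], RHS [L T^-1] ✓
Step 2: a = v/t → LHS [L T^-2], RHS [L T^-2] ✓
Step 3: a = d·t/t → LHS [L T^-2], RHS [L] ✗

The first dimensional inconsistency appears in step 3: a = d·t/t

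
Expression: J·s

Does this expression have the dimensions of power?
No

The expression J·s has dimensions [L^2 M T^-1], but power has dimensions [L^2 M T^-3].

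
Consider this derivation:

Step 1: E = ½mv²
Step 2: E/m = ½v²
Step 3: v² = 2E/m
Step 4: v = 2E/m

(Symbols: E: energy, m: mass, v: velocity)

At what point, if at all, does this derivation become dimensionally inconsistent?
Step 4

Step 1: E = ½mv² → LHS [L^2 M T^-2], RHS [L^2 M T^-2] ✓
Step 2: E/m = ½v² → LHS [L^2 T^-2], RHS [L^2 T^-2] ✓
Step 3: v² = 2E/m → LHS [L^2 T^-2], RHS [L^2 T^-2] ✓
Step 4: v = 2E/m → LHS [L T^-1], RHS [L^2 T^-2] ✗

The first dimensional inconsistency appears in step 4: v = 2E/m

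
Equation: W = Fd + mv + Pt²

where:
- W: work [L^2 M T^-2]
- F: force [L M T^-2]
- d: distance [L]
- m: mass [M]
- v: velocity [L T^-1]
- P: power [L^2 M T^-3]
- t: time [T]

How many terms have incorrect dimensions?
2

LHS W: [L^2 M T^-2]
- Fd: [L^2 M T^-2] ✓
- mv: [L M T^-1] ✗
- Pt²: [L^2 M T^-1] ✗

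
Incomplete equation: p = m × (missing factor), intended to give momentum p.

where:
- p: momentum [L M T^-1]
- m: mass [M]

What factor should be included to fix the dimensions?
v (velocity), dimensions [L T^-1]

p has dimensions [L M T^-1] and m has dimensions [M].
The missing factor must have dimensions [L M T^-1] / [M] = [L T^-1], i.e. velocity (v).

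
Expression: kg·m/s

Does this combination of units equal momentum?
Yes

The expression kg·m/s has dimensions [L M T^-1], which is exactly momentum [L M T^-1].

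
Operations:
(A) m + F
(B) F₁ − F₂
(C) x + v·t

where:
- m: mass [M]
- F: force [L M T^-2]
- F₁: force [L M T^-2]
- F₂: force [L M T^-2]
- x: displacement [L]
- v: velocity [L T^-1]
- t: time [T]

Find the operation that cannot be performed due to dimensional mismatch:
(A) m + F

(A) m + F: m [M] and F [L M T^-2] — different dimensions cannot be added/subtracted ✗
(B) F₁ − F₂: F₁ [L M T^-2] and F₂ [L M T^-2] — same dimensions ✓
(C) x + v·t: x [L] and v·t [L] — same dimensions ✓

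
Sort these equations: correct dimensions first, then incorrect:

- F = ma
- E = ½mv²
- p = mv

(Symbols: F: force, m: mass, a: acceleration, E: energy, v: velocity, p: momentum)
Dimensionally correct: F = ma, E = ½mv², p = mv
Dimensionally incorrect: none
Ordered (correct first, then incorrect): F = ma, E = ½mv², p = mv

- F = ma: LHS [L M T^-2], RHS [L M T^-2] → correct ✓
- E = ½mv²: LHS [L^2 M T^-2], RHS [L^2 M T^-2] → correct ✓
- p = mv: LHS [L M T^-1], RHS [L M T^-1] → correct ✓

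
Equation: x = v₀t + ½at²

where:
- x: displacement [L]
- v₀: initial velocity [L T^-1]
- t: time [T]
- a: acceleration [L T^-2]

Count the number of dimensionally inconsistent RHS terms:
0

LHS x: [L]
- v₀t: [L] ✓
- ½at²: [L] ✓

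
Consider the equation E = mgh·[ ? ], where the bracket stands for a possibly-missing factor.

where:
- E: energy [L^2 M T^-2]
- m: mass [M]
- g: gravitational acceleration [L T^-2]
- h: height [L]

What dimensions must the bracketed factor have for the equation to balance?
Nothing is missing — the bracketed factor must be dimensionless.

E has dimensions [L^2 M T^-2] and mgh already has dimensions [L^2 M T^-2], so E = mgh is dimensionally complete.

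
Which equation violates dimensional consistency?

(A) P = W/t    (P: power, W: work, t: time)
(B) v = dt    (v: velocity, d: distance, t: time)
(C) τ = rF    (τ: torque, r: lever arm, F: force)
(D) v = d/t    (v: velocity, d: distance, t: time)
(B) v = dt

The equation (B) v = dt is dimensionally incorrect.

LHS (v): [L T^-1]
RHS (dt): [L T] ✗

The dimensions do not match. The other three equations balance.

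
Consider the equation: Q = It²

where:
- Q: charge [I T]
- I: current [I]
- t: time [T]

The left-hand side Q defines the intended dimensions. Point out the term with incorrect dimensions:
The right-hand side term It²

Q has dimensions [I T], but It² has dimensions [I T^2], so the term It² is dimensionally wrong for Q.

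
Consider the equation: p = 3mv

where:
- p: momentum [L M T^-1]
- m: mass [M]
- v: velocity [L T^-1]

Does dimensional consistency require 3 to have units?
No

p has dimensions [L M T^-1] and mv already has dimensions [L M T^-1], so the equation balances without 3 contributing any dimensions. 3 is a pure (dimensionless) number; changing or removing it would not affect dimensional consistency.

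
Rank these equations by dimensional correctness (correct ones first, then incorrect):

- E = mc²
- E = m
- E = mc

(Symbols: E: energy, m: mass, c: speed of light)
Dimensionally correct: E = mc²
Dimensionally incorrect: E = m, E = mc
Ordered (correct first, then incorrect): E = mc², E = m, E = mc

- E = mc²: LHS [L^2 M T^-2], RHS [L^2 M T^-2] → correct ✓
- E = m: LHS [L^2 M T^-2], RHS [M] → incorrect ✗
- E = mc: LHS [L^2 M T^-2], RHS [L M T^-1] → incorrect ✗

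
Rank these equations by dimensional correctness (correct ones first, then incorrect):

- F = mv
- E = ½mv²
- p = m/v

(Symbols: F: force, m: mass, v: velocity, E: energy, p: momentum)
Dimensionally correct: E = ½mv²
Dimensionally incorrect: F = mv, p = m/v
Ordered (correct first, then incorrect): E = ½mv², F = mv, p = m/v

- F = mv: LHS [L M T^-2], RHS [L M T^-1] → incorrect ✗
- E = ½mv²: LHS [L^2 M T^-2], RHS [L^2 M T^-2] → correct ✓
- p = m/v: LHS [L M T^-1], RHS [L^-1 M T] → incorrect ✗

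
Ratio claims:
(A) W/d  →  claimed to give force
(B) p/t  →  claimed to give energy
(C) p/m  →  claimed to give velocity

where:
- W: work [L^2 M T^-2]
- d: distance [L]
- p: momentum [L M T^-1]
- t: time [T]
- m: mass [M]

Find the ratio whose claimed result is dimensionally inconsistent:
(B) p/t does not give energy

(A) W/d: [L M T^-2] = force [L M T^-2] ✓
(B) p/t: [L M T^-2] ≠ energy [L^2 M T^-2] ✗
(C) p/m: [L T^-1] = velocity [L T^-1] ✓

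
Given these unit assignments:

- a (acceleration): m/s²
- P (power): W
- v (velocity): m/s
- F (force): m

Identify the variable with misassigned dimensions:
F

The variable F (force) should have units N, not m.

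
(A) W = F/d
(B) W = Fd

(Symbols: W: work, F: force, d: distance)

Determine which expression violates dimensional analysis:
(A)

(A) W = F/d: LHS [L^2 M T^-2], RHS [M T^-2] ✗
(B) W = Fd: LHS [L^2 M T^-2], RHS [L^2 M T^-2] ✓

Expression (A) W = F/d is dimensionally incorrect.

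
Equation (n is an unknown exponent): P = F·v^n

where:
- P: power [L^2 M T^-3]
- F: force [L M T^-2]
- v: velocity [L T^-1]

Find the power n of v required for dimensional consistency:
n = 1

P has dimensions [L^2 M T^-3]; v has dimensions [L T^-1].
The rest of the RHS has dimensions [L M T^-2], so v^n must supply [L T^-1].
With n = 1: F·v^1 has dimensions [L^2 M T^-3], matching the LHS ✓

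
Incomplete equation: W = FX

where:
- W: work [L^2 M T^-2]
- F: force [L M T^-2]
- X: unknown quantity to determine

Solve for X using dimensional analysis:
X = d (distance), dimensions [L]

W has dimensions [L^2 M T^-2]; the rest of the RHS (F) has dimensions [L M T^-2].
So X must have dimensions [L] — X = d (distance).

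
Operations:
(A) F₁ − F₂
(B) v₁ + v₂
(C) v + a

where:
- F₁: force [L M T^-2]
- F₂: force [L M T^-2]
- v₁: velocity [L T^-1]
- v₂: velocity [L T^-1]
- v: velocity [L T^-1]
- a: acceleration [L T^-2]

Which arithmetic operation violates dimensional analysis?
(C) v + a

(A) F₁ − F₂: F₁ [L M T^-2] and F₂ [L M T^-2] — same dimensions ✓
(B) v₁ + v₂: v₁ [L T^-1] and v₂ [L T^-1] — same dimensions ✓
(C) v + a: v [L T^-1] and a [L T^-2] — different dimensions cannot be added/subtracted ✗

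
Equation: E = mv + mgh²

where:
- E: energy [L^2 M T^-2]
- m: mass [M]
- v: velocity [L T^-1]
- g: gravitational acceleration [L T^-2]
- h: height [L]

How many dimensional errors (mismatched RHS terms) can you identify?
2

LHS E: [L^2 M T^-2]
- mv: [L M T^-1] ✗
- mgh²: [L^3 M T^-2] ✗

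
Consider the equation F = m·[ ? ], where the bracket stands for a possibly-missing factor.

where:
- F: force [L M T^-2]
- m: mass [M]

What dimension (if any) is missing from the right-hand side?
[L T^-2] — acceleration (e.g. a)

F has dimensions [L M T^-2]; m has dimensions [M].
The bracketed factor must supply [L M T^-2] / [M] = [L T^-2].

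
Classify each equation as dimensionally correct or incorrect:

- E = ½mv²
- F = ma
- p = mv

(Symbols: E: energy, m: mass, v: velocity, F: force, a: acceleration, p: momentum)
Dimensionally correct: E = ½mv², F = ma, p = mv
Dimensionally incorrect: none
Ordered (correct first, then incorrect): E = ½mv², F = ma, p = mv

- E = ½mv²: LHS [L^2 M T^-2], RHS [L^2 M T^-2] → correct ✓
- F = ma: LHS [L M T^-2], RHS [L M T^-2] → correct ✓
- p = mv: LHS [L M T^-1], RHS [L M T^-1] → correct ✓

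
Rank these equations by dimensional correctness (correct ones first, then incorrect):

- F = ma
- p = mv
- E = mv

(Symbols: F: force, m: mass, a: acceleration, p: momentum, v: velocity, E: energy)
Dimensionally correct: F = ma, p = mv
Dimensionally incorrect: E = mv
Ordered (correct first, then incorrect): F = ma, p = mv, E = mv

- F = ma: LHS [L M T^-2], RHS [L M T^-2] → correct ✓
- p = mv: LHS [L M T^-1], RHS [L M T^-1] → correct ✓
- E = mv: LHS [L^2 M T^-2], RHS [L M T^-1] → incorrect ✗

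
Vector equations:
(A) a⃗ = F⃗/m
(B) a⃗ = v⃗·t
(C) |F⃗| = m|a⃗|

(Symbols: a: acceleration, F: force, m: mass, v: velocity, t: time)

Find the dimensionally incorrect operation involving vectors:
(B) a⃗ = v⃗·t

(A) a⃗ = F⃗/m: LHS [L T^-2], RHS [L T^-2] ✓ — force (vector) divided by mass (scalar)
(B) a⃗ = v⃗·t: LHS [L T^-2], RHS [L] ✗ — acceleration is velocity per time; should be v⃗/t
(C) |F⃗| = m|a⃗|: LHS [L M T^-2], RHS [L M T^-2] ✓ — magnitudes of vectors are scalars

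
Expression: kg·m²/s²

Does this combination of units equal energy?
Yes

The expression kg·m²/s² has dimensions [L^2 M T^-2], which is exactly energy [L^2 M T^-2].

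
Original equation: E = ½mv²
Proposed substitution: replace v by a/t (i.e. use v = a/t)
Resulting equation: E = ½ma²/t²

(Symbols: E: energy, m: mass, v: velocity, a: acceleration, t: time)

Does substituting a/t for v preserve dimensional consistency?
No

[v] = [L T^-1] and [a/t] = [L T^-3]. These differ, so the substitution replaces a quantity by one of different dimensions and the result E = ½ma²/t² has LHS [L^2 M T^-2] vs RHS [L^2 M T^-6] — inconsistent.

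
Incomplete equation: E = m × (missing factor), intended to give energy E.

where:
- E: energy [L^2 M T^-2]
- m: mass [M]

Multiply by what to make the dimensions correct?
v² (velocity squared), dimensions [L^2 T^-2]

E has dimensions [L^2 M T^-2] and m has dimensions [M].
The missing factor must have dimensions [L^2 M T^-2] / [M] = [L^2 T^-2], i.e. velocity squared (v²).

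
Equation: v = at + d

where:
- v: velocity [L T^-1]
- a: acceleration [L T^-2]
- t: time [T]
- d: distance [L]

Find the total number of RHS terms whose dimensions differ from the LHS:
1

LHS v: [L T^-1]
- at: [L T^-1] ✓
- d: [L] ✗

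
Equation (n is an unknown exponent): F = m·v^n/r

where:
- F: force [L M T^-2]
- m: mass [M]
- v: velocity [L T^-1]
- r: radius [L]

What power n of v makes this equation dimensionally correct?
n = 2

F has dimensions [L M T^-2]; v has dimensions [L T^-1].
The rest of the RHS has dimensions [L^-1 M], so v^n must supply [L^2 T^-2].
With n = 2: m·v^2/r has dimensions [L M T^-2], matching the LHS ✓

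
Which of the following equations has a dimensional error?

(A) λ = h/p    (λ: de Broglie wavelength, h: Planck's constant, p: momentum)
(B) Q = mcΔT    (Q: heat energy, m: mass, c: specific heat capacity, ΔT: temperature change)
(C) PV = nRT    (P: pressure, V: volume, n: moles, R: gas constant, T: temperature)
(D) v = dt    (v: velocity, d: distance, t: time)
(D) v = dt

The equation (D) v = dt is dimensionally incorrect.

LHS (v): [L T^-1]
RHS (dt): [L T] ✗

The dimensions do not match. The other three equations balance.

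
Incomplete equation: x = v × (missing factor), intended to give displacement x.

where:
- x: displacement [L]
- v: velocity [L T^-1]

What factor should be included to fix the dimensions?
t (time), dimensions [T]

x has dimensions [L] and v has dimensions [L T^-1].
The missing factor must have dimensions [L] / [L T^-1] = [T], i.e. time (t).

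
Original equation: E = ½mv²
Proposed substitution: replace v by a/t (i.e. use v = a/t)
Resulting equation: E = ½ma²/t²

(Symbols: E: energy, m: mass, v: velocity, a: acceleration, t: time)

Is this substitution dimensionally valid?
No

[v] = [L T^-1] and [a/t] = [L T^-3]. These differ, so the substitution replaces a quantity by one of different dimensions and the result E = ½ma²/t² has LHS [L^2 M T^-2] vs RHS [L^2 M T^-6] — inconsistent.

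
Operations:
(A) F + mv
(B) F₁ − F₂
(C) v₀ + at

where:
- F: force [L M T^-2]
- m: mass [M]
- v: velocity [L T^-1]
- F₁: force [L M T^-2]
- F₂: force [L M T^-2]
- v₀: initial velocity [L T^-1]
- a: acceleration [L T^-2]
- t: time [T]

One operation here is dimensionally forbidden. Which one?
(A) F + mv

(A) F + mv: F [L M T^-2] and mv [L M T^-1] — different dimensions cannot be added/subtracted ✗
(B) F₁ − F₂: F₁ [L M T^-2] and F₂ [L M T^-2] — same dimensions ✓
(C) v₀ + at: v₀ [L T^-1] and at [L T^-1] — same dimensions ✓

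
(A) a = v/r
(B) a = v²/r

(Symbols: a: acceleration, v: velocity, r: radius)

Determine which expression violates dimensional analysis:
(A)

(A) a = v/r: LHS [L T^-2], RHS [T^-1] ✗
(B) a = v²/r: LHS [L T^-2], RHS [L T^-2] ✓

Expression (A) a = v/r is dimensionally incorrect.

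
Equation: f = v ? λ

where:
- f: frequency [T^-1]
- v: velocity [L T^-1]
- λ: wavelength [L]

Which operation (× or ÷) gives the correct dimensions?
division (÷): f = v ÷ λ

f [T^-1]; v [L T^-1]; λ [L].
v × λ → [L^2 T^-1] ✗
v ÷ λ → [T^-1] ✓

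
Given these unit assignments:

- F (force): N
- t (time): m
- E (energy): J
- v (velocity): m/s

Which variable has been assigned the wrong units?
t

The variable t (time) should have units s, not m.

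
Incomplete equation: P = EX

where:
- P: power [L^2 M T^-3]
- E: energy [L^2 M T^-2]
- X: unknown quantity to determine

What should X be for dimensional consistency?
X = f (inverse time / frequency (1/t)), dimensions [T^-1]

P has dimensions [L^2 M T^-3]; the rest of the RHS (E) has dimensions [L^2 M T^-2].
So X must have dimensions [T^-1] — X = f (inverse time / frequency (1/t)).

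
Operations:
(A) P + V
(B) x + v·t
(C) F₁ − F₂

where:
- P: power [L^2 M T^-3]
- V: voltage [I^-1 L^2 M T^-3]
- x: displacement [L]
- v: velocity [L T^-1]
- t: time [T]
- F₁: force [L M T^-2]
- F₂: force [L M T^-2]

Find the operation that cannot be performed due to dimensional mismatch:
(A) P + V

(A) P + V: P [L^2 M T^-3] and V [I^-1 L^2 M T^-3] — different dimensions cannot be added/subtracted ✗
(B) x + v·t: x [L] and v·t [L] — same dimensions ✓
(C) F₁ − F₂: F₁ [L M T^-2] and F₂ [L M T^-2] — same dimensions ✓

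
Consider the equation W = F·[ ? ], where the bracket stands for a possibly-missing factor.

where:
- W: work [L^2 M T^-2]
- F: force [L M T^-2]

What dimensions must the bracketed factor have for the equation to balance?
[L] — length (e.g. a distance d)

W has dimensions [L^2 M T^-2]; F has dimensions [L M T^-2].
The bracketed factor must supply [L^2 M T^-2] / [L M T^-2] = [L].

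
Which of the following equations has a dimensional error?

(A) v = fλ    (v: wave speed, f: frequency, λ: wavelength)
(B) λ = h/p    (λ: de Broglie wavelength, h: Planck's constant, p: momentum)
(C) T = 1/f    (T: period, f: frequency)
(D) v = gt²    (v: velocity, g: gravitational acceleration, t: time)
(D) v = gt²

The equation (D) v = gt² is dimensionally incorrect.

LHS (v): [L T^-1]
RHS (gt²): [L] ✗

The dimensions do not match. The other three equations balance.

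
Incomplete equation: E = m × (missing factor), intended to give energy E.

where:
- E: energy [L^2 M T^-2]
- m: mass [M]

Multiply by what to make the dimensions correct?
v² (velocity squared), dimensions [L^2 T^-2]

E has dimensions [L^2 M T^-2] and m has dimensions [M].
The missing factor must have dimensions [L^2 M T^-2] / [M] = [L^2 T^-2], i.e. velocity squared (v²).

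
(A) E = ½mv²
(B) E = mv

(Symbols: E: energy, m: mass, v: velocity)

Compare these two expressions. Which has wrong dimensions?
(B)

(A) E = ½mv²: LHS [L^2 M T^-2], RHS [L^2 M T^-2] ✓
(B) E = mv: LHS [L^2 M T^-2], RHS [L M T^-1] ✗

Expression (B) E = mv is dimensionally incorrect.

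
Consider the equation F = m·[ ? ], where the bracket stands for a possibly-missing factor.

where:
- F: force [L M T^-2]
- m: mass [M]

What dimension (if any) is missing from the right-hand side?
[L T^-2] — acceleration (e.g. a)

F has dimensions [L M T^-2]; m has dimensions [M].
The bracketed factor must supply [L M T^-2] / [M] = [L T^-2].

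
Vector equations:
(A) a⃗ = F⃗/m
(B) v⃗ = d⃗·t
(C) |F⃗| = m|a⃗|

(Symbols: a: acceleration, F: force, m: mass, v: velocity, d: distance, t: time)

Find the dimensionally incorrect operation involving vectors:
(B) v⃗ = d⃗·t

(A) a⃗ = F⃗/m: LHS [L T^-2], RHS [L T^-2] ✓ — force (vector) divided by mass (scalar)
(B) v⃗ = d⃗·t: LHS [L T^-1], RHS [L T] ✗ — velocity is displacement per time; should be d⃗/t
(C) |F⃗| = m|a⃗|: LHS [L M T^-2], RHS [L M T^-2] ✓ — magnitudes of vectors are scalars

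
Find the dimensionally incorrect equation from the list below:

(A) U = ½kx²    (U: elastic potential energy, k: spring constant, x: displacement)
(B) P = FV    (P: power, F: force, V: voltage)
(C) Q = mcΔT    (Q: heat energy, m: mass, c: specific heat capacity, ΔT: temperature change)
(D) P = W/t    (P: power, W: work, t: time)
(B) P = FV

The equation (B) P = FV is dimensionally incorrect.

LHS (P): [L^2 M T^-3]
RHS (FV): [I^-1 L^3 M^2 T^-5] ✗

The dimensions do not match. The other three equations balance.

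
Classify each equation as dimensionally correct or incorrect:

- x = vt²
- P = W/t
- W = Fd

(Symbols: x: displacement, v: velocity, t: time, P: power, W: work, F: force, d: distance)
Dimensionally correct: P = W/t, W = Fd
Dimensionally incorrect: x = vt²
Ordered (correct first, then incorrect): P = W/t, W = Fd, x = vt²

- x = vt²: LHS [L], RHS [L T] → incorrect ✗
- P = W/t: LHS [L^2 M T^-3], RHS [L^2 M T^-3] → correct ✓
- W = Fd: LHS [L^2 M T^-2], RHS [L^2 M T^-2] → correct ✓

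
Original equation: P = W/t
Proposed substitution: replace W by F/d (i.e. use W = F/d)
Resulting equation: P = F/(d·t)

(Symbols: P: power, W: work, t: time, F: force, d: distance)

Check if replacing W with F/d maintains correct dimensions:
No

[W] = [L^2 M T^-2] and [F/d] = [M T^-2]. These differ, so the substitution replaces a quantity by one of different dimensions and the result P = F/(d·t) has LHS [L^2 M T^-3] vs RHS [M T^-3] — inconsistent.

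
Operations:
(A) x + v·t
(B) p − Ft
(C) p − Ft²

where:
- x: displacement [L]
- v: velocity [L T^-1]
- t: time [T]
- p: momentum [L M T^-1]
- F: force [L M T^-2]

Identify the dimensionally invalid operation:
(C) p − Ft²

(A) x + v·t: x [L] and v·t [L] — same dimensions ✓
(B) p − Ft: p [L M T^-1] and Ft [L M T^-1] — same dimensions ✓
(C) p − Ft²: p [L M T^-1] and Ft² [L M] — different dimensions cannot be added/subtracted ✗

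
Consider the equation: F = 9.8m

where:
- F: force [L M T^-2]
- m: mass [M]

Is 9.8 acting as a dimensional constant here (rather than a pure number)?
Yes

F has dimensions [L M T^-2], while m alone has dimensions [M]. For the equation to balance, the factor 9.8 must carry dimensions [L T^-2] — it is a dimensional constant (a numerical value of a physical quantity with its units suppressed), not a pure number.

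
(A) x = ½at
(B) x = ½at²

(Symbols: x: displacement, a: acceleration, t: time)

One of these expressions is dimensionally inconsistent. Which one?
(A)

(A) x = ½at: LHS [L], RHS [L T^-1] ✗
(B) x = ½at²: LHS [L], RHS [L] ✓

Expression (A) x = ½at is dimensionally incorrect.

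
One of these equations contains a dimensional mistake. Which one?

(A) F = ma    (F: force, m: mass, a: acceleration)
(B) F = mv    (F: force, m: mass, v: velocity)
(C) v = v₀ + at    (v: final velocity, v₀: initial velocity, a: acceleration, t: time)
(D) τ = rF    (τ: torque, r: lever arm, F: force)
(B) F = mv

The equation (B) F = mv is dimensionally incorrect.

LHS (F): [L M T^-2]
RHS (mv): [L M T^-1] ✗

The dimensions do not match. The other three equations balance.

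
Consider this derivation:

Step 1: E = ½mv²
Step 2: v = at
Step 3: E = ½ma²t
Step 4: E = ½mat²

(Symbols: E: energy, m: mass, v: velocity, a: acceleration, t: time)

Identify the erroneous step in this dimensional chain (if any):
Step 3

Step 1: E = ½mv² → LHS [L^2 M T^-2], RHS [L^2 M T^-2] ✓
Step 2: v = at → LHS [L T^-1], RHS [L T^-1] ✓
Step 3: E = ½ma²t → LHS [L^2 M T^-2], RHS [L^2 M T^-3] ✗

The first dimensional inconsistency appears in step 3: E = ½ma²t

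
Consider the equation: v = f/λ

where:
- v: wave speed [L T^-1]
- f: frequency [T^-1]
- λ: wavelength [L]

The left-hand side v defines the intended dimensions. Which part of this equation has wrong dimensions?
The right-hand side term f/λ

v has dimensions [L T^-1], but f/λ has dimensions [L^-1 T^-1], so the term f/λ is dimensionally wrong for v.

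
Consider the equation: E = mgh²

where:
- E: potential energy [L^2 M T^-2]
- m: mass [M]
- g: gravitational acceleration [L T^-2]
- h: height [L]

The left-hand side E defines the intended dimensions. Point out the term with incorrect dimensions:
The right-hand side term mgh²

E has dimensions [L^2 M T^-2], but mgh² has dimensions [L^3 M T^-2], so the term mgh² is dimensionally wrong for E.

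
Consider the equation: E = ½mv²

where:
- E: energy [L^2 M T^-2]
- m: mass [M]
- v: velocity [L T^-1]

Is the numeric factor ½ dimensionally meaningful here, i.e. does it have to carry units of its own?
No

E has dimensions [L^2 M T^-2] and mv² already has dimensions [L^2 M T^-2], so the equation balances without ½ contributing any dimensions. ½ is a pure (dimensionless) number; changing or removing it would not affect dimensional consistency.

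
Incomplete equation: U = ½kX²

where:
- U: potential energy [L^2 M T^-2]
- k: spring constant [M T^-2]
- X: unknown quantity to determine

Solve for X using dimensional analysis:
X = x (displacement), dimensions [L]

U has dimensions [L^2 M T^-2]; the rest of the RHS (½k) has dimensions [M T^-2].
So X² must have dimensions [L^2], i.e. X has dimensions [L] — X = x (displacement).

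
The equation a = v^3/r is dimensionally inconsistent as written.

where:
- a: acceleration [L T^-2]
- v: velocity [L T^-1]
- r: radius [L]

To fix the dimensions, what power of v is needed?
The exponent of v should be 2: a = v^2/r

The LHS a has dimensions [L T^-2]; v has dimensions [L T^-1].
As written, the RHS v^3/r (exponent 3 on v) has dimensions [L^2 T^-3], which does not match.
With exponent 2, the RHS v^2/r has dimensions [L T^-2], matching the LHS.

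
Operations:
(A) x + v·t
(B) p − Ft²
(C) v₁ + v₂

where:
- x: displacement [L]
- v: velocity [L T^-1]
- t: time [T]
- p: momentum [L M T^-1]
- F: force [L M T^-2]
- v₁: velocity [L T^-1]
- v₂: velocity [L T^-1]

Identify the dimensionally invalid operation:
(B) p − Ft²

(A) x + v·t: x [L] and v·t [L] — same dimensions ✓
(B) p − Ft²: p [L M T^-1] and Ft² [L M] — different dimensions cannot be added/subtracted ✗
(C) v₁ + v₂: v₁ [L T^-1] and v₂ [L T^-1] — same dimensions ✓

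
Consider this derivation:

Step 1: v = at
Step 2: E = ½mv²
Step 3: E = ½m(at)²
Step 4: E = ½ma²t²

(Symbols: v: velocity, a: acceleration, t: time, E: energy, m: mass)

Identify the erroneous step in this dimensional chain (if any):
No step introduces an error — all steps are dimensionally consistent.

Step 1: v = at → LHS [L T^-1], RHS [L T^-1] ✓
Step 2: E = ½mv² → LHS [L^2 M T^-2], RHS [L^2 M T^-2] ✓
Step 3: E = ½m(at)² → LHS [L^2 M T^-2], RHS [L^2 M T^-2] ✓
Step 4: E = ½ma²t² → LHS [L^2 M T^-2], RHS [L^2 M T^-2] ✓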